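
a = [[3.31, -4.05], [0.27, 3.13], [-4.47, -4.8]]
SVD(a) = [[0.34, 0.88], [-0.41, -0.18], [0.84, -0.45]] @ diag([7.27054560356126, 5.233399146495137]) @ [[-0.38, -0.93], [0.93, -0.38]]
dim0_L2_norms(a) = [5.57, 7.02]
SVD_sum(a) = [[-0.94, -2.32], [1.13, 2.78], [-2.31, -5.68]] + [[4.25, -1.73],[-0.86, 0.35],[-2.16, 0.88]]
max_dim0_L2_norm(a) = 7.02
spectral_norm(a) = 7.27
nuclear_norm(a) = 12.50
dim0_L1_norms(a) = [8.05, 11.98]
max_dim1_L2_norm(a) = 6.56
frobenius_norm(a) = 8.96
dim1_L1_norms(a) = [7.36, 3.4, 9.27]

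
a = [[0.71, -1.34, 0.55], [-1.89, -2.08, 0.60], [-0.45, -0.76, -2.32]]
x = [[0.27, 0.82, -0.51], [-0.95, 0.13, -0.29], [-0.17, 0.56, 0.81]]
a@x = [[1.37, 0.72, 0.47], [1.36, -1.48, 2.05], [0.99, -1.77, -1.43]]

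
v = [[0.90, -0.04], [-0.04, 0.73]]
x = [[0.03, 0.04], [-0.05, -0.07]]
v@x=[[0.03, 0.04], [-0.04, -0.05]]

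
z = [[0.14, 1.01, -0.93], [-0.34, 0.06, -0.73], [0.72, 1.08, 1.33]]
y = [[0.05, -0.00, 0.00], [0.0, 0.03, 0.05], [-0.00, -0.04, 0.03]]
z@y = [[0.01, 0.07, 0.02], [-0.02, 0.03, -0.02], [0.04, -0.02, 0.09]]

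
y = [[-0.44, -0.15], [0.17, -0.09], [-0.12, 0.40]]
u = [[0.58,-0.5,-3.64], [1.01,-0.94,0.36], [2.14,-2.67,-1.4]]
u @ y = [[0.1, -1.50], [-0.65, 0.08], [-1.23, -0.64]]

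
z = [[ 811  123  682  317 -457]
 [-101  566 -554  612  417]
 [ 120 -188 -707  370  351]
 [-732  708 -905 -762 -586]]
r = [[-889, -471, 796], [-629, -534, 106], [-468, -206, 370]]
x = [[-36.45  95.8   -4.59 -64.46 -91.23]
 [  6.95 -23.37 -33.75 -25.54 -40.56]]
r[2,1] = -206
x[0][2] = -4.59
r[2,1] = -206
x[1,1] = -23.37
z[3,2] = -905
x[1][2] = -33.75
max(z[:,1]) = 708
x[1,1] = -23.37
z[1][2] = -554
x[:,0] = [-36.45, 6.95]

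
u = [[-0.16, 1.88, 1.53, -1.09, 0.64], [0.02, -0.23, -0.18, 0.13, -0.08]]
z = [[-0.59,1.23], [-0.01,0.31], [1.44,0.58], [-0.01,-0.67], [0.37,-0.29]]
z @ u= [[0.12, -1.39, -1.12, 0.8, -0.48], [0.01, -0.09, -0.07, 0.05, -0.03], [-0.22, 2.57, 2.1, -1.49, 0.88], [-0.01, 0.14, 0.11, -0.08, 0.05], [-0.06, 0.76, 0.62, -0.44, 0.26]]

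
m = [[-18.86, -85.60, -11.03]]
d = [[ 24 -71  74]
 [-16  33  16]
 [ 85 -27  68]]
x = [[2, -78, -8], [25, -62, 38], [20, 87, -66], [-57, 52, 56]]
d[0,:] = [24, -71, 74]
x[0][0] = 2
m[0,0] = -18.86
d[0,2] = 74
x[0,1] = -78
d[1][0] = -16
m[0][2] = -11.03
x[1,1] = -62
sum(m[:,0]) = -18.86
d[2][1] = -27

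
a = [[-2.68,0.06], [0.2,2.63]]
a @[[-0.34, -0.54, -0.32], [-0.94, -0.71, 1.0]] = [[0.85, 1.40, 0.92], [-2.54, -1.98, 2.57]]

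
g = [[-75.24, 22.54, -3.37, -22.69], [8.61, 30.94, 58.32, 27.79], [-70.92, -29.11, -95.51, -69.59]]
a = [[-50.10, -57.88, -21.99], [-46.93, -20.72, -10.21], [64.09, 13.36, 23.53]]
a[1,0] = -46.93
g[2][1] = -29.11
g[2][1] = -29.11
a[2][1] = 13.36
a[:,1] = [-57.88, -20.72, 13.36]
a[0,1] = -57.88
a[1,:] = [-46.93, -20.72, -10.21]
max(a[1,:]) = -10.21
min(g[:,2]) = -95.51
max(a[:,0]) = 64.09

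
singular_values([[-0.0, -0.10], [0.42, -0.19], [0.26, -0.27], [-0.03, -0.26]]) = [0.6, 0.27]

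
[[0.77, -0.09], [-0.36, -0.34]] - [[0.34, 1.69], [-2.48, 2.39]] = [[0.43,  -1.78], [2.12,  -2.73]]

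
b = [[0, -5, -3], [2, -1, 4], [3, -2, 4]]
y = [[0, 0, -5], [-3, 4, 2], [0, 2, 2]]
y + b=[[0, -5, -8], [-1, 3, 6], [3, 0, 6]]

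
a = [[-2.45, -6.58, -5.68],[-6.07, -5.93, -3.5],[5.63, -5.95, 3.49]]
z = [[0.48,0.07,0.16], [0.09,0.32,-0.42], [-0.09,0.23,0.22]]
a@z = [[-1.26, -3.58, 1.12], [-3.13, -3.13, 0.75], [1.85, -0.71, 4.17]]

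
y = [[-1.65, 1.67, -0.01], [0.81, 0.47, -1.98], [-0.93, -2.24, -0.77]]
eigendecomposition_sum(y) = [[(0.21+0j), 0.61-0.00j, -0.38+0.00j], [(0.5+0j), 1.47-0.00j, (-0.91+0j)], [(-0.41-0j), -1.21+0.00j, 0.75-0.00j]] + [[(-0.93+0.58j), (0.53+1.32j), 0.18+1.89j], [0.15-0.42j, -0.50-0.29j, -0.53-0.56j], [(-0.26-0.36j), (-0.52+0.25j), (-0.76+0.13j)]] + [[(-0.93-0.58j), 0.53-1.32j, 0.18-1.89j], [(0.15+0.42j), (-0.5+0.29j), (-0.53+0.56j)], [(-0.26+0.36j), -0.52-0.25j, -0.76-0.13j]]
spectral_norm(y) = 2.87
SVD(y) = [[-0.63, -0.3, -0.72], [0.03, 0.91, -0.41], [0.78, -0.28, -0.56]] @ diag([2.871952030575891, 2.2491264848150543, 1.8648382206975727]) @ [[0.12, -0.97, -0.23], [0.66, 0.25, -0.7], [0.74, -0.07, 0.67]]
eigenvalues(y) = [(2.43+0j), (-2.19+0.41j), (-2.19-0.41j)]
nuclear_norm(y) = 6.99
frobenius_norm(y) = 4.10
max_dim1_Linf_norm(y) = 2.24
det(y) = 12.05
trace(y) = -1.95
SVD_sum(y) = [[-0.22, 1.75, 0.41], [0.01, -0.09, -0.02], [0.27, -2.15, -0.51]] + [[-0.45,-0.17,0.47],[1.36,0.51,-1.45],[-0.42,-0.16,0.45]] + [[-0.99, 0.09, -0.9], [-0.56, 0.05, -0.51], [-0.78, 0.07, -0.71]]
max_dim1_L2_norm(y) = 2.54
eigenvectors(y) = [[(0.3+0j),(-0.87+0j),-0.87-0.00j], [(0.74+0j),0.28-0.22j,(0.28+0.22j)], [-0.60+0.00j,-0.02-0.35j,-0.02+0.35j]]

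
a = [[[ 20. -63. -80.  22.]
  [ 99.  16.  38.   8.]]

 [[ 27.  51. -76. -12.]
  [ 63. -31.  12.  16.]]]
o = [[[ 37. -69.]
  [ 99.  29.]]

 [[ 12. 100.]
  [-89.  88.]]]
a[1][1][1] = -31.0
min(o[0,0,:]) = -69.0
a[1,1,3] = 16.0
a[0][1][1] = 16.0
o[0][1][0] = 99.0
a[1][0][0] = 27.0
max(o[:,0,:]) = 100.0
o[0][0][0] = 37.0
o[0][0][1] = -69.0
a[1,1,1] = -31.0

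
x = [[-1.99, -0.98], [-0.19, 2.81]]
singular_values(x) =[3.04, 1.9]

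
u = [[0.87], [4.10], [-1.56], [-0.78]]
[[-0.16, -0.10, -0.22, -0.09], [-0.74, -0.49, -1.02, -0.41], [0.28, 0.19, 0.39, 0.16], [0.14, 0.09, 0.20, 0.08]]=u @ [[-0.18, -0.12, -0.25, -0.1]]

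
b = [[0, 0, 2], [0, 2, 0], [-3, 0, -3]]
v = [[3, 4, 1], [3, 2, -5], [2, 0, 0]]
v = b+[[3, 4, -1], [3, 0, -5], [5, 0, 3]]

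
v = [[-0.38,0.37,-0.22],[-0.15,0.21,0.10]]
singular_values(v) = [0.61, 0.18]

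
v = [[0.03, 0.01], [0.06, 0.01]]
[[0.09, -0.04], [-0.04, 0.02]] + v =[[0.12, -0.03], [0.02, 0.03]]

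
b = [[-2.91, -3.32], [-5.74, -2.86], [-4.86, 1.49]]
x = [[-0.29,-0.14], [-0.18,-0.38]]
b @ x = [[1.44, 1.67], [2.18, 1.89], [1.14, 0.11]]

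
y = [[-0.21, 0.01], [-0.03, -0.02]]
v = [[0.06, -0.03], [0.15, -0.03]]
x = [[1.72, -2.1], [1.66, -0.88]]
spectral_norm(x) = 3.24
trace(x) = 0.84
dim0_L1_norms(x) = [3.38, 2.98]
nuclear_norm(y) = 0.23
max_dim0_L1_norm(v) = 0.21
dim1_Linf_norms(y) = [0.21, 0.03]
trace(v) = 0.03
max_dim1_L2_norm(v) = 0.15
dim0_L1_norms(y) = [0.24, 0.03]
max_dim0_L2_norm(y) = 0.21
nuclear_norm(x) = 3.85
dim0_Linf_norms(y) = [0.21, 0.02]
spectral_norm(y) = 0.21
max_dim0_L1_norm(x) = 3.38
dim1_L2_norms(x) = [2.71, 1.88]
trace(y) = -0.23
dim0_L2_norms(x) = [2.39, 2.28]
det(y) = 0.00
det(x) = 1.97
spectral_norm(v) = 0.17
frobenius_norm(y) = 0.21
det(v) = 0.00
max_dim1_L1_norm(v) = 0.18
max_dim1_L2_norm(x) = 2.71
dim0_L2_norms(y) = [0.21, 0.02]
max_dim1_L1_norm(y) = 0.22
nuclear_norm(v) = 0.18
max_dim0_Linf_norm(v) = 0.15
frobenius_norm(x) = 3.30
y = x @ v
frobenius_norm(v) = 0.17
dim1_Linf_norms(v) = [0.06, 0.15]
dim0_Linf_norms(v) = [0.15, 0.03]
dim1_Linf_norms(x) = [2.1, 1.66]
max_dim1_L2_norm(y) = 0.21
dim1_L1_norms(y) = [0.22, 0.05]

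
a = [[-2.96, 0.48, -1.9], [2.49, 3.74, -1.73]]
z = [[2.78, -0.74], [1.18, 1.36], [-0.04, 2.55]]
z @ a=[[-10.07, -1.43, -4.0], [-0.11, 5.65, -4.59], [6.47, 9.52, -4.34]]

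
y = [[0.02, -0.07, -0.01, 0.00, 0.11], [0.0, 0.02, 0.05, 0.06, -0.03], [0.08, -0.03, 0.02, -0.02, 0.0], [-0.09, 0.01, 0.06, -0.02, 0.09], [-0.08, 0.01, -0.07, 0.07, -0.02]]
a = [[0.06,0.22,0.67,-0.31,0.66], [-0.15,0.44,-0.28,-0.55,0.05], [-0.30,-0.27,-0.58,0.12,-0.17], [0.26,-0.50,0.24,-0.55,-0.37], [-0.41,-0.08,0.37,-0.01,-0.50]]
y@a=[[-0.03, -0.03, 0.08, 0.03, -0.04], [0.01, -0.03, -0.03, -0.04, -0.01], [-0.00, 0.01, 0.05, 0.01, 0.06], [-0.07, -0.03, -0.07, 0.04, -0.11], [0.04, -0.03, -0.01, -0.03, -0.06]]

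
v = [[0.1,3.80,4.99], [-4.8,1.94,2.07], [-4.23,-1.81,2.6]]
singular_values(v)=[7.97, 5.44, 2.29]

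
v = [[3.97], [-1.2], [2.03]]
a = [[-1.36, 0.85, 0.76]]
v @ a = [[-5.4, 3.37, 3.02],[1.63, -1.02, -0.91],[-2.76, 1.73, 1.54]]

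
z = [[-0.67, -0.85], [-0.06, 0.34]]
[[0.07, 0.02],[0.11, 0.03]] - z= [[0.74, 0.87], [0.17, -0.31]]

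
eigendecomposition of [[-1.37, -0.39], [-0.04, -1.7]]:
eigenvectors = [[0.99, 0.72], [-0.11, 0.69]]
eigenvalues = [-1.33, -1.74]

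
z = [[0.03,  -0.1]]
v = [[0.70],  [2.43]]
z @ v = [[-0.22]]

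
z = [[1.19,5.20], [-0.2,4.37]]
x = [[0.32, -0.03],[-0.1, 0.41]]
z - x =[[0.87, 5.23], [-0.1, 3.96]]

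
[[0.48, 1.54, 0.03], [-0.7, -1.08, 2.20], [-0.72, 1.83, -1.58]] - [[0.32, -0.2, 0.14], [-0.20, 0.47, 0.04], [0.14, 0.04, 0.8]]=[[0.16, 1.74, -0.11], [-0.50, -1.55, 2.16], [-0.86, 1.79, -2.38]]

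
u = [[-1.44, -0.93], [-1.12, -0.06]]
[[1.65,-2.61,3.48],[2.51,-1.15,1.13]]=u @ [[-2.34, 0.96, -0.88], [1.85, 1.32, -2.38]]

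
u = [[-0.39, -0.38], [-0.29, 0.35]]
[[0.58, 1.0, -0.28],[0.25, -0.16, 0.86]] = u@[[-1.21, -1.18, -0.94], [-0.29, -1.43, 1.69]]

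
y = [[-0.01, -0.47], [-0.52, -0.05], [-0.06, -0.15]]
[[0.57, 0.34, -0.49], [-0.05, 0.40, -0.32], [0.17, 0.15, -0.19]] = y@[[0.21, -0.71, 0.52], [-1.22, -0.71, 1.03]]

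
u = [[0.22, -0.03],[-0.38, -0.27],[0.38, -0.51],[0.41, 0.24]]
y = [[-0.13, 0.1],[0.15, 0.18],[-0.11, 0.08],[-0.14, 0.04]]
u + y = [[0.09,  0.07], [-0.23,  -0.09], [0.27,  -0.43], [0.27,  0.28]]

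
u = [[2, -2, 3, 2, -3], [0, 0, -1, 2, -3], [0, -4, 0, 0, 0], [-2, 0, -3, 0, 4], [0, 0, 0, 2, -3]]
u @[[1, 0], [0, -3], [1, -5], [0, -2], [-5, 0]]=[[20, -13], [14, 1], [0, 12], [-25, 15], [15, -4]]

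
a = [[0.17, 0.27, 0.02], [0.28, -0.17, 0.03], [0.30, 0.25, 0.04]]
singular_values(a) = [0.51, 0.33, 0.0]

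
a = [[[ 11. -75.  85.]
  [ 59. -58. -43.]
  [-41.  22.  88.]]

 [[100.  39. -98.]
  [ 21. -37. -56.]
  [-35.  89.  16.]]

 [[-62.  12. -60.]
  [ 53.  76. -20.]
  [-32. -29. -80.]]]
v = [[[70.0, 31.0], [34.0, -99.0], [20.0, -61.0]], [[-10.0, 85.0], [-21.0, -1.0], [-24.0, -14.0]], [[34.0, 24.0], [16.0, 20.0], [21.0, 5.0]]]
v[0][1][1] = -99.0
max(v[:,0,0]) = 70.0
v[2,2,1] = 5.0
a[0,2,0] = -41.0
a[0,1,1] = -58.0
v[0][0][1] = 31.0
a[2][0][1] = 12.0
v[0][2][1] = -61.0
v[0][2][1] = -61.0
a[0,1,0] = 59.0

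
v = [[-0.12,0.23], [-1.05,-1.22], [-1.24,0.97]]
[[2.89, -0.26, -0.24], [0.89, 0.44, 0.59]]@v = [[0.22, 0.75], [-1.30, 0.24]]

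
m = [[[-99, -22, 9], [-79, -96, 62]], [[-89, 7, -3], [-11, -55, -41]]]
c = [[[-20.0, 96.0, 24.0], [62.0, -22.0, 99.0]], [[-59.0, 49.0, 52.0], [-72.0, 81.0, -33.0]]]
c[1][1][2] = -33.0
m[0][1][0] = -79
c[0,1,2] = 99.0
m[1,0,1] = 7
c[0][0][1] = 96.0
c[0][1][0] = 62.0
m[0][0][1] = -22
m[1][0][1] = 7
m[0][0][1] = -22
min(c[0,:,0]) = -20.0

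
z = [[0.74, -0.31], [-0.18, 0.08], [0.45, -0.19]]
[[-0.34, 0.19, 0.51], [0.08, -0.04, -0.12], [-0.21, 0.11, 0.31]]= z @ [[-0.41, 0.49, 0.63],[0.11, 0.57, -0.13]]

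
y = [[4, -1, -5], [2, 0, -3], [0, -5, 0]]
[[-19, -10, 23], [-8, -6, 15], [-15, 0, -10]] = y@[[-4, 0, 0], [3, 0, 2], [0, 2, -5]]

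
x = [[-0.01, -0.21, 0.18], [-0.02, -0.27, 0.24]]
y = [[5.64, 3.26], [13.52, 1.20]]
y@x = [[-0.12, -2.06, 1.80], [-0.16, -3.16, 2.72]]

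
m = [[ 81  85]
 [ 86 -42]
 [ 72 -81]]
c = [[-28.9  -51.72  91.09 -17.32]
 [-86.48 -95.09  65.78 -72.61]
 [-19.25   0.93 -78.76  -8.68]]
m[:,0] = [81, 86, 72]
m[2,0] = 72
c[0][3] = -17.32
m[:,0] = [81, 86, 72]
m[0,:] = [81, 85]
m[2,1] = -81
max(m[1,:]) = 86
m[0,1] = 85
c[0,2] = 91.09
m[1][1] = -42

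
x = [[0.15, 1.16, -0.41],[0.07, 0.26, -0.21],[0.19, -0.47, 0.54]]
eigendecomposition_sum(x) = [[(-0.06+0j), 0.18-0.00j, 0.02+0.00j], [(0.03-0j), -0.08+0.00j, (-0.01-0j)], [0.03-0.00j, -0.11+0.00j, -0.01-0.00j]] + [[0.10+0.32j, 0.49-0.51j, (-0.22+0.94j)], [(0.02+0.1j), (0.17-0.15j), -0.10+0.29j], [(0.08-0.05j), (-0.18-0.09j), (0.28-0.02j)]] + [[0.10-0.32j, (0.49+0.51j), -0.22-0.94j], [0.02-0.10j, 0.17+0.15j, -0.10-0.29j], [(0.08+0.05j), (-0.18+0.09j), (0.28+0.02j)]]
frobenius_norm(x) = 1.48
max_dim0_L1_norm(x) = 1.89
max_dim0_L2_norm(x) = 1.28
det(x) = -0.05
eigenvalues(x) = [(-0.15+0j), (0.55+0.15j), (0.55-0.15j)]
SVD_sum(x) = [[0.05, 1.09, -0.56], [0.01, 0.29, -0.15], [-0.03, -0.58, 0.30]] + [[0.11, 0.07, 0.14], [-0.01, -0.01, -0.02], [0.21, 0.12, 0.25]] + [[-0.01,0.00,0.01], [0.07,-0.03,-0.04], [0.01,-0.0,-0.01]]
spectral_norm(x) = 1.43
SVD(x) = [[-0.86,  -0.48,  0.18], [-0.23,  0.05,  -0.97], [0.46,  -0.87,  -0.16]] @ diag([1.4278033667972359, 0.3934638274682233, 0.08923991392047159]) @ [[-0.04, -0.89, 0.45], [-0.6, -0.34, -0.73], [-0.8, 0.30, 0.52]]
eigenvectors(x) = [[(-0.8+0j), 0.92+0.00j, 0.92-0.00j],[0.38+0.00j, 0.29+0.03j, 0.29-0.03j],[0.47+0.00j, (-0.08-0.25j), (-0.08+0.25j)]]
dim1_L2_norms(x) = [1.24, 0.34, 0.74]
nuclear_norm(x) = 1.91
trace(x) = 0.95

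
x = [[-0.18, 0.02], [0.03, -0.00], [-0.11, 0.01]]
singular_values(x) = [0.21, 0.0]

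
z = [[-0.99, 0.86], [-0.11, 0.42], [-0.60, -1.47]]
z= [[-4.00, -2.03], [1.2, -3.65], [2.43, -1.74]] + [[3.01, 2.89], [-1.31, 4.07], [-3.03, 0.27]]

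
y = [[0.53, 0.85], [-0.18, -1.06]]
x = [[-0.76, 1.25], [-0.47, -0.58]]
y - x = [[1.29, -0.4],[0.29, -0.48]]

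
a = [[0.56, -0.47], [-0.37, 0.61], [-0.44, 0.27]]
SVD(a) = [[-0.65, -0.32], [0.62, -0.75], [0.45, 0.57]] @ diag([1.1237427401166553, 0.21726079728085046]) @ [[-0.7, 0.71], [-0.71, -0.70]]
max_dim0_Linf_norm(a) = 0.61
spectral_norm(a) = 1.12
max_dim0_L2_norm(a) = 0.82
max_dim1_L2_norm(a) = 0.73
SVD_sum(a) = [[0.51,-0.52], [-0.49,0.50], [-0.35,0.36]] + [[0.05, 0.05], [0.12, 0.11], [-0.09, -0.09]]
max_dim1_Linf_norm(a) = 0.61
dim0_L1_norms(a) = [1.37, 1.35]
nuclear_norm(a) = 1.34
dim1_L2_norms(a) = [0.73, 0.71, 0.52]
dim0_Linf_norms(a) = [0.56, 0.61]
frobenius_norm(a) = 1.14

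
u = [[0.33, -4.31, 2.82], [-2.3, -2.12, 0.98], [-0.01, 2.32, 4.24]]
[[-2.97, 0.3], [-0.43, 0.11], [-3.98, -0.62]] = u @[[-0.26, 0.03], [0.04, -0.12], [-0.96, -0.08]]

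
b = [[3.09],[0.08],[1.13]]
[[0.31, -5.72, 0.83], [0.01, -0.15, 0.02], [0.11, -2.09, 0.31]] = b @ [[0.1, -1.85, 0.27]]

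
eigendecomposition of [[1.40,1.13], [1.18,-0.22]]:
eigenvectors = [[0.88, -0.45], [0.47, 0.89]]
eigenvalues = [2.0, -0.82]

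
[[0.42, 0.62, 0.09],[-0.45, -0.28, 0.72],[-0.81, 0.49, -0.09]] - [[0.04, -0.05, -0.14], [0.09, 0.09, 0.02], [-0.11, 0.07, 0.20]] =[[0.38, 0.67, 0.23],[-0.54, -0.37, 0.7],[-0.7, 0.42, -0.29]]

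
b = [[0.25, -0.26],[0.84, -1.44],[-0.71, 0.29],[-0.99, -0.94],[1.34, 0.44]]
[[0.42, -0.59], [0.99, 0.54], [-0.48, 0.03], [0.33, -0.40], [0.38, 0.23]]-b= [[0.17, -0.33],  [0.15, 1.98],  [0.23, -0.26],  [1.32, 0.54],  [-0.96, -0.21]]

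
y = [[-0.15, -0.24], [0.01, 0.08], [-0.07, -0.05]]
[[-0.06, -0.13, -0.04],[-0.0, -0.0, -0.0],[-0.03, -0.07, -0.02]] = y @[[0.56, 1.16, 0.33], [-0.09, -0.18, -0.05]]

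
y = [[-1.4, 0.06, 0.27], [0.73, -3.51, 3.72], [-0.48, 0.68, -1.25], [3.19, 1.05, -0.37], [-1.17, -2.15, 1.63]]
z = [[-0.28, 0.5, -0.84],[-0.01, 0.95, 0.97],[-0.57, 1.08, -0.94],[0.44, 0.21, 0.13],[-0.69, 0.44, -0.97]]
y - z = [[-1.12, -0.44, 1.11], [0.74, -4.46, 2.75], [0.09, -0.40, -0.31], [2.75, 0.84, -0.50], [-0.48, -2.59, 2.6]]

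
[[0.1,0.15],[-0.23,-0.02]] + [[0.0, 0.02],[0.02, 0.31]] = [[0.1, 0.17], [-0.21, 0.29]]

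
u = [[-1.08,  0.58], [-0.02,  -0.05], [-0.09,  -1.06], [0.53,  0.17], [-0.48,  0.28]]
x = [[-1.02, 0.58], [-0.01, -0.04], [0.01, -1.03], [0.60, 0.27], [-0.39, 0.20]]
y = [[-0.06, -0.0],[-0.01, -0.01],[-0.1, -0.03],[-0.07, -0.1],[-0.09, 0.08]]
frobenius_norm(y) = 0.21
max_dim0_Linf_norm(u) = 1.08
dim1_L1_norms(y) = [0.06, 0.02, 0.13, 0.17, 0.17]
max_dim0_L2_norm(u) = 1.3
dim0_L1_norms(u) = [2.2, 2.14]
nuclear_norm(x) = 2.44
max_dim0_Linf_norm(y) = 0.1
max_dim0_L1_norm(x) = 2.12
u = y + x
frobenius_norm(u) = 1.80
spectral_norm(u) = 1.49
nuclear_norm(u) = 2.51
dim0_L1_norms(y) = [0.33, 0.22]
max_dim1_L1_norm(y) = 0.17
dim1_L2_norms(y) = [0.06, 0.01, 0.1, 0.12, 0.12]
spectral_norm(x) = 1.43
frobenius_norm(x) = 1.75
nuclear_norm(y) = 0.29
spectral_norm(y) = 0.17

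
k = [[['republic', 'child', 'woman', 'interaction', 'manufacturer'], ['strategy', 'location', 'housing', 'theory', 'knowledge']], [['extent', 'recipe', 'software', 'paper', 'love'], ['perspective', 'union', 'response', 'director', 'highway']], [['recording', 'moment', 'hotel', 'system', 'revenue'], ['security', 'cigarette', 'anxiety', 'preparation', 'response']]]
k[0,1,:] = ['strategy', 'location', 'housing', 'theory', 'knowledge']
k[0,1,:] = ['strategy', 'location', 'housing', 'theory', 'knowledge']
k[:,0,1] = ['child', 'recipe', 'moment']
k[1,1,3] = 'director'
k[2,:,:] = [['recording', 'moment', 'hotel', 'system', 'revenue'], ['security', 'cigarette', 'anxiety', 'preparation', 'response']]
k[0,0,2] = 'woman'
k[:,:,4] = [['manufacturer', 'knowledge'], ['love', 'highway'], ['revenue', 'response']]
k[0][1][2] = 'housing'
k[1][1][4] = 'highway'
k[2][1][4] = 'response'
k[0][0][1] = 'child'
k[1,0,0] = 'extent'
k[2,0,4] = 'revenue'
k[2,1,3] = 'preparation'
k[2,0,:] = ['recording', 'moment', 'hotel', 'system', 'revenue']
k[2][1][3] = 'preparation'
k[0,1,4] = 'knowledge'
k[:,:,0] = [['republic', 'strategy'], ['extent', 'perspective'], ['recording', 'security']]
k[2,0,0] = 'recording'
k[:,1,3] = ['theory', 'director', 'preparation']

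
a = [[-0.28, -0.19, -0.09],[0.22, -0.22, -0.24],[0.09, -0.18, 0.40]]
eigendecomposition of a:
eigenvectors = [[(-0.01-0.68j), -0.01+0.68j, -0.03+0.00j], [-0.70+0.00j, (-0.7-0j), (-0.34+0j)], [-0.19+0.03j, -0.19-0.03j, 0.94+0.00j]]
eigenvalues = [(-0.28+0.22j), (-0.28-0.22j), (0.46+0j)]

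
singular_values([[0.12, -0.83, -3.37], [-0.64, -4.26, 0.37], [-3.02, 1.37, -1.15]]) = [4.58, 3.78, 2.79]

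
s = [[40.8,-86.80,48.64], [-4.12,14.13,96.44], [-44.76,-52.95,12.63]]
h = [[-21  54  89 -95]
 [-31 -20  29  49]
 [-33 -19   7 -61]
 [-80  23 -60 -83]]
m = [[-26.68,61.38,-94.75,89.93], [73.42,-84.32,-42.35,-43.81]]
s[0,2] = 48.64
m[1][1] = -84.32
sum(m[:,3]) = 46.120000000000005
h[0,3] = -95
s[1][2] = 96.44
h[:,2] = [89, 29, 7, -60]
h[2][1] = -19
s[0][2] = 48.64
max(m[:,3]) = 89.93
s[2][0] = -44.76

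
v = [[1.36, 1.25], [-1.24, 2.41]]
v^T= [[1.36, -1.24], [1.25, 2.41]]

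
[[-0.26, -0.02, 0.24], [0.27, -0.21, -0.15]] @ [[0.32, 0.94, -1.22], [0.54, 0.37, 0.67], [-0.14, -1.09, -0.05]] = [[-0.13,-0.51,0.29], [-0.01,0.34,-0.46]]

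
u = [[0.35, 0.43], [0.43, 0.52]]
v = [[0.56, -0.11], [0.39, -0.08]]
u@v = [[0.36, -0.07], [0.44, -0.09]]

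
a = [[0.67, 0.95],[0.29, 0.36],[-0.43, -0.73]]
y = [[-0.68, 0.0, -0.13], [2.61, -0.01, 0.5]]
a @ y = [[2.02,-0.01,0.39], [0.74,-0.00,0.14], [-1.61,0.01,-0.31]]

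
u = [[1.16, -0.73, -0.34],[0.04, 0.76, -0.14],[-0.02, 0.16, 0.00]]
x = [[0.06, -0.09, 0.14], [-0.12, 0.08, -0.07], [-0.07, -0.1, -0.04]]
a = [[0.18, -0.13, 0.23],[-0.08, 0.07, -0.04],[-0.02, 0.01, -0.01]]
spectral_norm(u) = 1.46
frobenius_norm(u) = 1.62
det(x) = 0.00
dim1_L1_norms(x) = [0.29, 0.27, 0.21]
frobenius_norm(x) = 0.27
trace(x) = 0.10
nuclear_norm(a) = 0.39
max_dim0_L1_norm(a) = 0.28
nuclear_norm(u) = 2.17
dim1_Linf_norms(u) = [1.16, 0.76, 0.16]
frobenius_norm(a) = 0.34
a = u @ x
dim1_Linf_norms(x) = [0.14, 0.12, 0.1]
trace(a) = 0.24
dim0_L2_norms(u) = [1.16, 1.07, 0.37]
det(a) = 0.00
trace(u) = 1.92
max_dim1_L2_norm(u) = 1.41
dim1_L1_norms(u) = [2.23, 0.94, 0.18]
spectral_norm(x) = 0.23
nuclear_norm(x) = 0.42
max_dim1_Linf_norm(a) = 0.23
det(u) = 0.02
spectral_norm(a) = 0.34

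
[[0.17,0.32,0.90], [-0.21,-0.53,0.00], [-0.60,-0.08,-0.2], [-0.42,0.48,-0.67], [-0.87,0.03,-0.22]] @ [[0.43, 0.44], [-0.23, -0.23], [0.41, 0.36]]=[[0.37, 0.33], [0.03, 0.03], [-0.32, -0.32], [-0.57, -0.54], [-0.47, -0.47]]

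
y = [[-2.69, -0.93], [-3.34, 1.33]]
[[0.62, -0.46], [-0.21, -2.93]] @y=[[-0.13, -1.19],[10.35, -3.7]]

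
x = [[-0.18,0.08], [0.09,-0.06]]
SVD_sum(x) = [[-0.18, 0.09], [0.1, -0.05]] + [[-0.00, -0.01], [-0.01, -0.01]]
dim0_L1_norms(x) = [0.27, 0.14]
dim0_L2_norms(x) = [0.2, 0.1]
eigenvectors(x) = [[-0.88,-0.44], [0.48,-0.9]]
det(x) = 0.00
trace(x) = -0.24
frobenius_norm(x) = 0.22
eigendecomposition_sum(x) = [[-0.18, 0.09], [0.1, -0.05]] + [[-0.00,  -0.01], [-0.01,  -0.01]]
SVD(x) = [[-0.88, 0.48],  [0.48, 0.88]] @ diag([0.22414738172806717, 0.016060861261219084]) @ [[0.9, -0.44], [-0.44, -0.90]]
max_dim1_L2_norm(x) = 0.2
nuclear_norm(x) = 0.24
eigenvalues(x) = [-0.22, -0.02]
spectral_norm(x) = 0.22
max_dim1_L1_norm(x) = 0.26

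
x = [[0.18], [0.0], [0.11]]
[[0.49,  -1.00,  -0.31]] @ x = [[0.05]]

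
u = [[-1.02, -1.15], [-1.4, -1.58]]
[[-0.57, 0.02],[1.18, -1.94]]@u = [[0.55,0.62],[1.51,1.71]]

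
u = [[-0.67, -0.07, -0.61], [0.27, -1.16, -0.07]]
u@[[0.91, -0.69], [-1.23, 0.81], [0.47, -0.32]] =[[-0.81, 0.60], [1.64, -1.1]]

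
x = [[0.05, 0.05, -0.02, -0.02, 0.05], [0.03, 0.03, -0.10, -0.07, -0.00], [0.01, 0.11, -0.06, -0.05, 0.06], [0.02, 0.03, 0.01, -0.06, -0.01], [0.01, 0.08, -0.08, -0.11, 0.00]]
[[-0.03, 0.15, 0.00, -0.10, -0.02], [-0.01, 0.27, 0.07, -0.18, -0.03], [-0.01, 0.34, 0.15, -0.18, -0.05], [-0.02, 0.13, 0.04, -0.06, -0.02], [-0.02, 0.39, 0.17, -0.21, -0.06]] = x @ [[-0.41,0.22,-1.57,-0.71,0.21], [0.01,1.82,0.62,-1.16,-0.18], [-0.12,-1.20,-0.24,0.99,0.01], [0.20,-1.33,-1.02,0.29,0.40], [-0.15,0.02,0.47,0.43,-0.21]]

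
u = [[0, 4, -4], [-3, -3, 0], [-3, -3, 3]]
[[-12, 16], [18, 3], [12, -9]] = u@[[-1, -1], [-5, 0], [-2, -4]]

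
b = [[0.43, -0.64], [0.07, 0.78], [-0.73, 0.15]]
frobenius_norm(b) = 1.33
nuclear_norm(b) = 1.83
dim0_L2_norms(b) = [0.85, 1.02]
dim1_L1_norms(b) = [1.07, 0.85, 0.88]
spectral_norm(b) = 1.12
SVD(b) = [[0.69, 0.03], [-0.56, 0.66], [-0.46, -0.75]] @ diag([1.1171185946578432, 0.7178064122517192]) @ [[0.53, -0.85], [0.85, 0.53]]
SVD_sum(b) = [[0.41, -0.65], [-0.33, 0.53], [-0.27, 0.44]] + [[0.02,0.01], [0.40,0.25], [-0.46,-0.29]]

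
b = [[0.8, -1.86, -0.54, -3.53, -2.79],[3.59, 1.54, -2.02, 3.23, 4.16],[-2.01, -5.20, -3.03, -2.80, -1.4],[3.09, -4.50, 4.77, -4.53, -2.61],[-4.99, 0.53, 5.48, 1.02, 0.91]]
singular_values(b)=[11.44, 8.56, 6.51, 3.44, 0.48]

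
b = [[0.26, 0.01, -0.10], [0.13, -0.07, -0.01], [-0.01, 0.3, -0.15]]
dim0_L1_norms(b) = [0.4, 0.38, 0.26]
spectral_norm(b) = 0.35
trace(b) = 0.04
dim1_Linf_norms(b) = [0.26, 0.13, 0.3]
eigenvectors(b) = [[0.89, -0.31, 0.21], [0.37, -0.44, -0.14], [0.27, -0.84, 0.97]]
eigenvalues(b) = [0.23, 0.0, -0.2]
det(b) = -0.00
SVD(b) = [[0.26, 0.86, -0.43], [-0.11, 0.47, 0.88], [0.96, -0.18, 0.22]] @ diag([0.34534994354721904, 0.30484755079835746, 0.0011778217927856185]) @ [[0.13,0.86,-0.49], [0.94,-0.26,-0.21], [0.31,0.43,0.85]]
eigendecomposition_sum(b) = [[0.28,-0.06,-0.07],[0.12,-0.03,-0.03],[0.08,-0.02,-0.02]] + [[-0.0, 0.0, 0.00], [-0.00, 0.00, 0.0], [-0.00, 0.00, 0.0]] + [[-0.02, 0.07, -0.03], [0.01, -0.05, 0.02], [-0.09, 0.31, -0.13]]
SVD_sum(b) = [[0.01, 0.08, -0.04], [-0.0, -0.03, 0.02], [0.04, 0.29, -0.16]] + [[0.25, -0.07, -0.06], [0.13, -0.04, -0.03], [-0.05, 0.01, 0.01]] + [[-0.0,-0.00,-0.00], [0.00,0.0,0.0], [0.00,0.0,0.00]]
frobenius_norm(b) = 0.46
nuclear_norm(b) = 0.65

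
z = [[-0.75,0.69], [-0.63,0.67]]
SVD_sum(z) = [[-0.73, 0.71], [-0.66, 0.64]] + [[-0.02, -0.02], [0.03, 0.03]]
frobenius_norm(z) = 1.37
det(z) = -0.07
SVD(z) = [[-0.74, -0.67],[-0.67, 0.74]] @ diag([1.3718445303702562, 0.049422509984933374]) @ [[0.71, -0.70], [0.70, 0.71]]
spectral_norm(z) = 1.37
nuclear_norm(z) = 1.42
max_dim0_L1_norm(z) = 1.38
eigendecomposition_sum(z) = [[-0.56, 0.4], [-0.36, 0.26]] + [[-0.19, 0.29], [-0.27, 0.41]]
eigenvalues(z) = [-0.3, 0.22]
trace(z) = -0.08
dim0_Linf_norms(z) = [0.75, 0.69]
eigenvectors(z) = [[-0.84, -0.58], [-0.54, -0.82]]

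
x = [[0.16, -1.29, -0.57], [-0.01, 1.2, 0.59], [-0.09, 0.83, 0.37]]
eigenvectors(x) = [[-0.35, 0.86, 0.68],  [-0.42, 0.24, -0.59],  [0.84, -0.45, -0.43]]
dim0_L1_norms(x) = [0.26, 3.32, 1.53]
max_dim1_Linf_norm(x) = 1.29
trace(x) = 1.73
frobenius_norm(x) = 2.15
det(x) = -0.00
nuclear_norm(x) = 2.27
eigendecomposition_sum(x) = [[0.00, -0.0, 0.0], [0.0, -0.0, 0.0], [-0.0, 0.00, -0.0]] + [[0.11, 0.07, 0.08], [0.03, 0.02, 0.02], [-0.06, -0.04, -0.04]] + [[0.05, -1.36, -0.65], [-0.04, 1.18, 0.57], [-0.03, 0.87, 0.41]]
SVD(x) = [[-0.66, -0.57, 0.49], [0.62, -0.78, -0.08], [0.42, 0.25, 0.87]] @ diag([2.1502483548345586, 0.11458261380555262, 0.0016843826049581655]) @ [[-0.07,0.91,0.42], [-0.93,0.09,-0.36], [0.36,0.41,-0.83]]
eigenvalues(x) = [-0.0, 0.09, 1.64]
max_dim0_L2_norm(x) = 1.95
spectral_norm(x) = 2.15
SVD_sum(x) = [[0.1, -1.28, -0.59],[-0.09, 1.21, 0.56],[-0.06, 0.83, 0.38]] + [[0.06, -0.01, 0.02], [0.08, -0.01, 0.03], [-0.03, 0.0, -0.01]] + [[0.00, 0.00, -0.00], [-0.0, -0.0, 0.0], [0.0, 0.0, -0.00]]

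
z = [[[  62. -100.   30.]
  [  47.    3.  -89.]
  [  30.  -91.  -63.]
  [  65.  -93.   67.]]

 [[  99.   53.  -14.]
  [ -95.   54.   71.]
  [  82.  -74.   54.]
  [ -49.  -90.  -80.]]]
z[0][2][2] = -63.0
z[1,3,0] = -49.0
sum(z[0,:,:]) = -132.0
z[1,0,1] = 53.0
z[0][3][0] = 65.0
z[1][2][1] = -74.0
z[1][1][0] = -95.0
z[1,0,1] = 53.0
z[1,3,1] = -90.0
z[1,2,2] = 54.0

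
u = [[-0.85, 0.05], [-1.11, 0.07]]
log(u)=[[0.17+3.40j, (-0.32-0.2j)], [7.08+4.41j, -5.69-0.26j]]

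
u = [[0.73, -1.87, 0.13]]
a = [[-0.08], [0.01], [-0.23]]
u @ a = [[-0.11]]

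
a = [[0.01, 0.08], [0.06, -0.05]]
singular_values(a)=[0.1, 0.05]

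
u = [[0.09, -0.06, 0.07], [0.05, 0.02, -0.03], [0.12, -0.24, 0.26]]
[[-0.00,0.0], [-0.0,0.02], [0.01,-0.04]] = u @[[-0.05, 0.22], [-0.03, 0.12], [0.03, -0.13]]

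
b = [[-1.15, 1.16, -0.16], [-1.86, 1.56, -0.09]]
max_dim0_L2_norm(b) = 2.19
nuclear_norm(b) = 3.08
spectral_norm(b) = 2.93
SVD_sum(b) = [[-1.22, 1.09, -0.09], [-1.81, 1.61, -0.14]] + [[0.07, 0.07, -0.07],  [-0.05, -0.05, 0.05]]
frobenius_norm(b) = 2.93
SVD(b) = [[-0.56,-0.83],[-0.83,0.56]] @ diag([2.9279215107408993, 0.14925021588169737]) @ [[0.75, -0.66, 0.06], [-0.58, -0.6, 0.55]]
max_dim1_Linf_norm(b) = 1.86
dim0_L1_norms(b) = [3.01, 2.72, 0.25]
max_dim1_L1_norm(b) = 3.51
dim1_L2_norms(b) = [1.64, 2.43]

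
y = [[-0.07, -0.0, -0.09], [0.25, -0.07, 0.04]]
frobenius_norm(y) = 0.29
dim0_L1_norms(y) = [0.32, 0.07, 0.13]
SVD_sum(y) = [[-0.08, 0.02, -0.02], [0.25, -0.06, 0.06]] + [[0.01, -0.02, -0.07], [0.0, -0.01, -0.02]]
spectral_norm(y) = 0.28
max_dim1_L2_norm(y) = 0.26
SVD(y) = [[-0.32, 0.95], [0.95, 0.32]] @ diag([0.27578994048366984, 0.077070803343509]) @ [[0.94,-0.24,0.24], [0.17,-0.29,-0.94]]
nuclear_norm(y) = 0.35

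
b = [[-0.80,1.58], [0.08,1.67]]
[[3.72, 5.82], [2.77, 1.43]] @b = [[-2.51, 15.60], [-2.1, 6.76]]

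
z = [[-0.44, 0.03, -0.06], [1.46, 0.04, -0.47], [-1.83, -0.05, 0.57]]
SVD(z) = [[-0.16, -0.99, -0.06], [0.62, -0.15, 0.77], [-0.77, 0.09, 0.63]] @ diag([2.488324200282958, 0.19166906603076433, 0.002375586890117279]) @ [[0.96, 0.02, -0.29], [0.29, -0.21, 0.93], [-0.04, -0.98, -0.21]]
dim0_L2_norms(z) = [2.38, 0.07, 0.74]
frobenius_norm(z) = 2.50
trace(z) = 0.17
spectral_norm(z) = 2.49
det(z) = 0.00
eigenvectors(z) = [[0.06, 0.45, 0.04], [0.63, -0.54, 0.98], [-0.77, 0.71, 0.21]]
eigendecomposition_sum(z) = [[0.07, 0.01, -0.04], [0.84, 0.07, -0.49], [-1.03, -0.09, 0.6]] + [[-0.51, 0.02, -0.02], [0.62, -0.03, 0.02], [-0.8, 0.04, -0.03]] + [[0.00, -0.0, -0.00],[0.0, -0.0, -0.00],[0.0, -0.00, -0.0]]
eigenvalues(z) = [0.74, -0.57, -0.0]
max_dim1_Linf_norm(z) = 1.83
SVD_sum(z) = [[-0.39, -0.01, 0.12], [1.47, 0.04, -0.44], [-1.83, -0.04, 0.55]] + [[-0.05, 0.04, -0.18], [-0.01, 0.01, -0.03], [0.00, -0.00, 0.02]] + [[0.0, 0.00, 0.00],[-0.0, -0.00, -0.00],[-0.00, -0.00, -0.0]]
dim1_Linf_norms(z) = [0.44, 1.46, 1.83]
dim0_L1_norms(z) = [3.73, 0.12, 1.1]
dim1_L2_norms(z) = [0.45, 1.53, 1.92]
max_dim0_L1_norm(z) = 3.73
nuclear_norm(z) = 2.68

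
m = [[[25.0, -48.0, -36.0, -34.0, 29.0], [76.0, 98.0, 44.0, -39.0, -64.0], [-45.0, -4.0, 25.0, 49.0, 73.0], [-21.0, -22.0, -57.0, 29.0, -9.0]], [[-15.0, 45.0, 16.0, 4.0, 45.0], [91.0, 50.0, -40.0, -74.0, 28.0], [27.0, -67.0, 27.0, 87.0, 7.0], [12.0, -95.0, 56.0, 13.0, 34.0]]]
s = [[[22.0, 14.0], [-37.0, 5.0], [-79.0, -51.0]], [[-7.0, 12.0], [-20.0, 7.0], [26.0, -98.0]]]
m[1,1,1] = 50.0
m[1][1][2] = -40.0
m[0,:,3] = [-34.0, -39.0, 49.0, 29.0]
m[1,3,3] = 13.0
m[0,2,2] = 25.0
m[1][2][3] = 87.0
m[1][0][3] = 4.0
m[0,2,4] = 73.0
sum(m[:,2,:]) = 179.0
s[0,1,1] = 5.0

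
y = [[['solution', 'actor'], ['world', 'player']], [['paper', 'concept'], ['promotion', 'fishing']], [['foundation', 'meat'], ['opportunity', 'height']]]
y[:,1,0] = ['world', 'promotion', 'opportunity']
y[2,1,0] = 'opportunity'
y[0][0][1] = 'actor'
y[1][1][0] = 'promotion'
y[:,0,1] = ['actor', 'concept', 'meat']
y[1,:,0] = ['paper', 'promotion']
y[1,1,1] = 'fishing'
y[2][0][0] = 'foundation'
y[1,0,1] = 'concept'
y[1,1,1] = 'fishing'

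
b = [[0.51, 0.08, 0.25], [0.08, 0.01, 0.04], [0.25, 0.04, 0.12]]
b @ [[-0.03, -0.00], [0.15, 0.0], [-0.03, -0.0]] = [[-0.01, 0.00], [-0.0, 0.00], [-0.01, 0.00]]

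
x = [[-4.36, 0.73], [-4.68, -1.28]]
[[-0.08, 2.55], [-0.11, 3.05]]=x@ [[0.02, -0.61], [0.01, -0.15]]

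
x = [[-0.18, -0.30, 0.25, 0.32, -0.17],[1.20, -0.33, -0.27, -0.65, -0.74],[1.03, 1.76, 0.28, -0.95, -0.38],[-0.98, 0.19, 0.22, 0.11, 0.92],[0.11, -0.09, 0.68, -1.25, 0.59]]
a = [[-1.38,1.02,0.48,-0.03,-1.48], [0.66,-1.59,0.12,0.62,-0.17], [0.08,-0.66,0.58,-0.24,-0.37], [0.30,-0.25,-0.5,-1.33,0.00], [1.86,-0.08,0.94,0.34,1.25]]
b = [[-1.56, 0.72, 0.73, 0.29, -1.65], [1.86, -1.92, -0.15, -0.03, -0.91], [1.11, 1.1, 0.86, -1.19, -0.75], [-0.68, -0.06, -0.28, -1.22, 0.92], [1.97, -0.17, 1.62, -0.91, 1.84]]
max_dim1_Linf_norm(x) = 1.76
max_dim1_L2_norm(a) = 2.46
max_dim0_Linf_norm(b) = 1.97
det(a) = 2.94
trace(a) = -2.47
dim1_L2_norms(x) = [0.56, 1.61, 2.3, 1.38, 1.55]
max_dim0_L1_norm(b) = 7.18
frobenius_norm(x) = 3.53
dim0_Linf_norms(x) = [1.2, 1.76, 0.68, 1.25, 0.92]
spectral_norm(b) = 4.03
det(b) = -37.32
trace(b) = -2.00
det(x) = -0.01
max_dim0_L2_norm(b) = 3.39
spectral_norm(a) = 3.28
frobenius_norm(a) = 4.23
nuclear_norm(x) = 6.31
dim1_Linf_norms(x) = [0.32, 1.2, 1.76, 0.98, 1.25]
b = a + x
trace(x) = 0.47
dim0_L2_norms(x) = [1.87, 1.83, 0.85, 1.73, 1.38]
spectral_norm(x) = 2.64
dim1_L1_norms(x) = [1.22, 3.19, 4.4, 2.42, 2.72]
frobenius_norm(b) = 5.75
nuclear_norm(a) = 8.09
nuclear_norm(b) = 11.65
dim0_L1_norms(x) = [3.5, 2.67, 1.7, 3.28, 2.8]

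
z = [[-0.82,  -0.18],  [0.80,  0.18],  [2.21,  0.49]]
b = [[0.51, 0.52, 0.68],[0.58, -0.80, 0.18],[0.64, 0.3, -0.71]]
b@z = [[1.5, 0.34],  [-0.72, -0.16],  [-1.85, -0.41]]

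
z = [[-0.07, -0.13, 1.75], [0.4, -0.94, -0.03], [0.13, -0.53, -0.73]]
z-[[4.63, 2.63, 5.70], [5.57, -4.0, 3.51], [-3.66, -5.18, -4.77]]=[[-4.70, -2.76, -3.95], [-5.17, 3.06, -3.54], [3.79, 4.65, 4.04]]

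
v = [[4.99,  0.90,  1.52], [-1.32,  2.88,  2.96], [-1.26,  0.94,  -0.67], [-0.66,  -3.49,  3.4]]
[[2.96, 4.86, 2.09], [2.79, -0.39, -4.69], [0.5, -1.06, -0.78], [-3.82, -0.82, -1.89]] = v @ [[0.38, 0.91, 0.75], [1.08, 0.17, -0.42], [0.06, 0.11, -0.84]]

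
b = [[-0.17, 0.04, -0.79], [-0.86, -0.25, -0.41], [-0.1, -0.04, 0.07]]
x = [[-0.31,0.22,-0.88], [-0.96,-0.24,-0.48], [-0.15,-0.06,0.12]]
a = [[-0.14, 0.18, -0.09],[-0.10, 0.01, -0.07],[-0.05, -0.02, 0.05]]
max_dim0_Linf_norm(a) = 0.18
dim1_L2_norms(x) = [0.96, 1.1, 0.2]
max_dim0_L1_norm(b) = 1.27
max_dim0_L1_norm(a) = 0.29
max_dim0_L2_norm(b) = 0.89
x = a + b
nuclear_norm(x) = 2.02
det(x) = 0.04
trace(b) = -0.35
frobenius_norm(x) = 1.47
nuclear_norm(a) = 0.41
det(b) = 0.00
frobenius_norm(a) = 0.28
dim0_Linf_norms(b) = [0.86, 0.25, 0.79]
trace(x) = -0.43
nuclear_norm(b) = 1.73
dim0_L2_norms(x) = [1.02, 0.33, 1.01]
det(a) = 0.00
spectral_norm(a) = 0.26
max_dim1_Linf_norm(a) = 0.18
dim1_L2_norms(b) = [0.81, 0.98, 0.13]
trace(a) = -0.08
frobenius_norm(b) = 1.28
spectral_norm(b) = 1.14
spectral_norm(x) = 1.32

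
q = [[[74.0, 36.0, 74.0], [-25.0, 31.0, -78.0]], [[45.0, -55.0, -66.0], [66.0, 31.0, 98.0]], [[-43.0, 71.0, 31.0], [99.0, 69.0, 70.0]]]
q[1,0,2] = -66.0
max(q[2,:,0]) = 99.0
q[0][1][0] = -25.0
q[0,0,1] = 36.0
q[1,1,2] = 98.0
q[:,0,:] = [[74.0, 36.0, 74.0], [45.0, -55.0, -66.0], [-43.0, 71.0, 31.0]]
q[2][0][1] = 71.0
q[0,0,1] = 36.0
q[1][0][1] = -55.0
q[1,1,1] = 31.0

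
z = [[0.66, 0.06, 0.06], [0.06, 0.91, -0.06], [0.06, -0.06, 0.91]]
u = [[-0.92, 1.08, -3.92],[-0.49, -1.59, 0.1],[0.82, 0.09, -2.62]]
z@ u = [[-0.59, 0.62, -2.74],[-0.55, -1.39, 0.01],[0.72, 0.24, -2.63]]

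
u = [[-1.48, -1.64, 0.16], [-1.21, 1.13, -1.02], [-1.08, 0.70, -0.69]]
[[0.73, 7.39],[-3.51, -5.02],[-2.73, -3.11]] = u @ [[1.96, 0.00], [-2.36, -4.51], [-1.5, -0.07]]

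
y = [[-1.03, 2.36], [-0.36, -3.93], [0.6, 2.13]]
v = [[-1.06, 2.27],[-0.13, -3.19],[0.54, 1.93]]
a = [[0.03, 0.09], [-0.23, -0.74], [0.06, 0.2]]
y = a + v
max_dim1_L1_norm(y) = 4.29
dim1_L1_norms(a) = [0.12, 0.97, 0.26]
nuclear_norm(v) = 5.55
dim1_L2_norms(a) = [0.09, 0.77, 0.21]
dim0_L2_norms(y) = [1.25, 5.05]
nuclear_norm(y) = 6.30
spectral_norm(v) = 4.37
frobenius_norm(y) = 5.21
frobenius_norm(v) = 4.53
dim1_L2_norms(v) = [2.51, 3.19, 2.0]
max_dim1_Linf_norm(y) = 3.93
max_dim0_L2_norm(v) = 4.37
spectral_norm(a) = 0.81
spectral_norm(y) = 5.06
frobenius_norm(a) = 0.81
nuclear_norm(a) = 0.81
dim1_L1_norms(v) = [3.33, 3.32, 2.47]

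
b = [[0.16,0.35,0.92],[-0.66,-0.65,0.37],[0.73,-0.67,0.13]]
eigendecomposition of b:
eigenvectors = [[-0.71+0.00j, (0.07-0.49j), 0.07+0.49j], [(0.13+0j), (0.7+0j), 0.70-0.00j], [-0.69+0.00j, (0.06+0.5j), 0.06-0.50j]]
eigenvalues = [(1+0j), (-0.68+0.73j), (-0.68-0.73j)]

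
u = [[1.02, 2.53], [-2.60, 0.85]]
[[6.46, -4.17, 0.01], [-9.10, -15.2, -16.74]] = u @ [[3.83, 4.69, 5.69], [1.01, -3.54, -2.29]]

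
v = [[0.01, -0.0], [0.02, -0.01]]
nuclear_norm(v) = 0.03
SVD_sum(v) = [[0.01, -0.00], [0.02, -0.01]] + [[0.0,0.0], [-0.00,-0.0]]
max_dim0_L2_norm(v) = 0.02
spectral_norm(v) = 0.02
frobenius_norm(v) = 0.02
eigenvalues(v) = [-0.01, 0.01]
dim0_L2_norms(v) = [0.02, 0.01]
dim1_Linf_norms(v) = [0.01, 0.02]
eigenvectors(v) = [[0.00, 0.71], [1.0, 0.71]]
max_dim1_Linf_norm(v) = 0.02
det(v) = -0.00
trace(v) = 0.00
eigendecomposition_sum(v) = [[-0.00, -0.0], [0.01, -0.01]] + [[0.01, 0.0], [0.01, 0.0]]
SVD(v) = [[-0.38, -0.92],  [-0.92, 0.38]] @ diag([0.02414213562373095, 0.00414213562373095]) @ [[-0.92, 0.38], [-0.38, -0.92]]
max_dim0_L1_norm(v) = 0.03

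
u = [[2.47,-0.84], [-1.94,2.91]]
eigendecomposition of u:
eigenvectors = [[-0.62, 0.48], [-0.79, -0.87]]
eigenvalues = [1.39, 3.99]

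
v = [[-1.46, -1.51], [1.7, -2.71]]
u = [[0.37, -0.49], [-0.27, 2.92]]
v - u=[[-1.83,  -1.02], [1.97,  -5.63]]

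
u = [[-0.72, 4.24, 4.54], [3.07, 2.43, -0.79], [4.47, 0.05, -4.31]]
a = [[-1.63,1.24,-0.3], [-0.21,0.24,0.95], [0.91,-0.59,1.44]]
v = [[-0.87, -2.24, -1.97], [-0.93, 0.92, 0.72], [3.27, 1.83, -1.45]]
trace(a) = 0.05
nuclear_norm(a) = 3.98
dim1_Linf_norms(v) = [2.24, 0.93, 3.27]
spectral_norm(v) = 4.26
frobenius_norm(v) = 5.29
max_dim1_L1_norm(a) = 3.17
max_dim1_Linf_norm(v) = 3.27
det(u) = 0.02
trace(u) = -2.60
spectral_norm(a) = 2.55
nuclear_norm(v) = 8.04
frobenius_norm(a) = 2.92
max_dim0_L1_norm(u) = 9.64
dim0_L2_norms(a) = [1.88, 1.39, 1.75]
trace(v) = -1.40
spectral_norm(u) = 7.96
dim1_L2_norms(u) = [6.25, 3.99, 6.21]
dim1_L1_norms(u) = [9.5, 6.29, 8.83]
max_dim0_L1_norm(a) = 2.75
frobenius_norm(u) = 9.68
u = a @ v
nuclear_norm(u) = 13.46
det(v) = 9.33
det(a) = -0.00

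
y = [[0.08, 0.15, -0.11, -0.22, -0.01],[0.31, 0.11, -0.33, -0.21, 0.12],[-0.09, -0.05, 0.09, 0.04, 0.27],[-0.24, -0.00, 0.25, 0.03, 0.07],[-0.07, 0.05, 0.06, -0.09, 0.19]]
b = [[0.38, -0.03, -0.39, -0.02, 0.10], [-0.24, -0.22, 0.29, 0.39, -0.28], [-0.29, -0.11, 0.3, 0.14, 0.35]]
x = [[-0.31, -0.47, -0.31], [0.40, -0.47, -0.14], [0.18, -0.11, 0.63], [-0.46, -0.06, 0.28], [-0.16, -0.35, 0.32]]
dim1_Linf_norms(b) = [0.39, 0.39, 0.35]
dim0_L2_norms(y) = [0.42, 0.2, 0.44, 0.32, 0.36]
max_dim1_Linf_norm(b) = 0.39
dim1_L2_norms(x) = [0.64, 0.63, 0.66, 0.54, 0.5]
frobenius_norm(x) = 1.34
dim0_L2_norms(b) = [0.53, 0.25, 0.57, 0.41, 0.46]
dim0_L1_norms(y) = [0.79, 0.36, 0.84, 0.59, 0.66]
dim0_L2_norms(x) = [0.73, 0.76, 0.83]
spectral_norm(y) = 0.67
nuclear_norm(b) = 1.64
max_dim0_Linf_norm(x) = 0.63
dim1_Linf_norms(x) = [0.47, 0.47, 0.63, 0.46, 0.35]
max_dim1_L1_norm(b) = 1.42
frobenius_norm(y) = 0.80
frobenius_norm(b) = 1.03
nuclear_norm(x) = 2.32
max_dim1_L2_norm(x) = 0.66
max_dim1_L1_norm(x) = 1.09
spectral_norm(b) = 0.86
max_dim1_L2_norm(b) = 0.65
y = x @ b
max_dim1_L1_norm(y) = 1.08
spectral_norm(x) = 0.84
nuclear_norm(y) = 1.28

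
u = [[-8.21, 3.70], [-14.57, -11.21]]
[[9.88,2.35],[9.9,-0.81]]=u @ [[-1.01,-0.16],[0.43,0.28]]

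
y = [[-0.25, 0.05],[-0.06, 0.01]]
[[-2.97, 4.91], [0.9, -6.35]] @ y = [[0.45, -0.10], [0.16, -0.02]]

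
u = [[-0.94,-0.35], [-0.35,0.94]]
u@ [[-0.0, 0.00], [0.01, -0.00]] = [[-0.00, 0.0],[0.01, 0.0]]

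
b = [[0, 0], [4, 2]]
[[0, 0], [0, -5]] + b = [[0, 0], [4, -3]]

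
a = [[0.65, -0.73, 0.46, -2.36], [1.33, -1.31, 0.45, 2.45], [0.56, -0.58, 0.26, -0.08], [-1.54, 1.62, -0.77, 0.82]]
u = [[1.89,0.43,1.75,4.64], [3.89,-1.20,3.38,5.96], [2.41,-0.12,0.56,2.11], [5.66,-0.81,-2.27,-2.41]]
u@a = [[-4.37, 4.56, -2.05, 0.26], [-6.35, 6.43, -2.46, -7.50], [-1.53, 1.49, -0.42, -4.3], [5.04, -5.66, 3.5, -17.14]]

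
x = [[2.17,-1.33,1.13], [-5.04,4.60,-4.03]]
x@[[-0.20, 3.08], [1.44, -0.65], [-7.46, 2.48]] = [[-10.78, 10.35],[37.70, -28.51]]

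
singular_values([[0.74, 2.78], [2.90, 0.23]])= [3.34, 2.36]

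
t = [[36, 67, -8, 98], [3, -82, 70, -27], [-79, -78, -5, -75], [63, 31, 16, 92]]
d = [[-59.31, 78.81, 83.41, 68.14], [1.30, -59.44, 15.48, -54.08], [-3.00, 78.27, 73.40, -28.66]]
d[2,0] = -3.0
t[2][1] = -78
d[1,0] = 1.3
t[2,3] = -75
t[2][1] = -78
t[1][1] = -82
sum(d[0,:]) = 171.05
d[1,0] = 1.3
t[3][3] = 92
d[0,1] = 78.81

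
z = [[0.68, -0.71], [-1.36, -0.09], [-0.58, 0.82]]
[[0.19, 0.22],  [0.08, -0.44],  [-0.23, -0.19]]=z @ [[-0.04, 0.32], [-0.31, 0.00]]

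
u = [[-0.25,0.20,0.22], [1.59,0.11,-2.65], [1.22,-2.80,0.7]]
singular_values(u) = [3.15, 3.1, 0.0]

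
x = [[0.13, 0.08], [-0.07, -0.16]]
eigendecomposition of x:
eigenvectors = [[0.97, -0.28],  [-0.25, 0.96]]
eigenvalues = [0.11, -0.14]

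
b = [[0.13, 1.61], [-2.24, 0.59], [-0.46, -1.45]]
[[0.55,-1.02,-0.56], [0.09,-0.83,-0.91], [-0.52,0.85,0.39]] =b@[[0.05, 0.20, 0.31], [0.34, -0.65, -0.37]]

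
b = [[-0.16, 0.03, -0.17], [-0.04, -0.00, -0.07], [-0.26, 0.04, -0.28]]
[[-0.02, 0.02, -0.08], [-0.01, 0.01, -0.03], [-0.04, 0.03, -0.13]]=b@[[0.05, -0.06, 0.25],  [-0.27, 0.01, 0.02],  [0.05, -0.06, 0.23]]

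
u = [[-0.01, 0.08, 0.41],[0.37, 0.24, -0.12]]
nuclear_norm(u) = 0.87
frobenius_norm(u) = 0.62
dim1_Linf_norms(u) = [0.41, 0.37]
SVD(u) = [[-0.52, 0.85], [0.85, 0.52]] @ diag([0.47912718725670256, 0.39234823617735387]) @ [[0.67,  0.34,  -0.66],[0.47,  0.49,  0.73]]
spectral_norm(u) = 0.48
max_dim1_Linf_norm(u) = 0.41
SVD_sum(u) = [[-0.17, -0.09, 0.17],  [0.27, 0.14, -0.27]] + [[0.16, 0.17, 0.24],[0.10, 0.10, 0.15]]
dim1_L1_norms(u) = [0.5, 0.73]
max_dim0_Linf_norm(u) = 0.41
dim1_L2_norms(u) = [0.42, 0.46]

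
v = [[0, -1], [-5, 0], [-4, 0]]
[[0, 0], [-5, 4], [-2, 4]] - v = [[0, 1], [0, 4], [2, 4]]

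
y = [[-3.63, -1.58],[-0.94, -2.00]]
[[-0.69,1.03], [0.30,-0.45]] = y @ [[0.32, -0.48], [-0.3, 0.45]]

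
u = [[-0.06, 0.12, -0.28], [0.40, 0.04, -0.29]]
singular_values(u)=[0.52, 0.27]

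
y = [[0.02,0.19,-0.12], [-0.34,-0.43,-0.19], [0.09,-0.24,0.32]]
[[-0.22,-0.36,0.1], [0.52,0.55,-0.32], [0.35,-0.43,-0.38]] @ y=[[0.13,0.09,0.13],[-0.21,-0.06,-0.27],[0.12,0.34,-0.08]]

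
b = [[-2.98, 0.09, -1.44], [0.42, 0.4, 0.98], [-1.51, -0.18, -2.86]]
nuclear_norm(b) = 6.34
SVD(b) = [[-0.69, -0.72, -0.07], [0.22, -0.3, 0.93], [-0.69, 0.63, 0.37]] @ diag([4.507676462002783, 1.5294760673393326, 0.30422996785702006]) @ [[0.71,0.03,0.7], [0.70,-0.2,-0.69], [0.11,0.98,-0.16]]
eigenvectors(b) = [[-0.71, 0.66, 0.06], [0.20, 0.23, 0.99], [-0.68, -0.71, -0.09]]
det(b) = 2.10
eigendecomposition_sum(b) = [[-2.32, -0.04, -2.17], [0.66, 0.01, 0.62], [-2.22, -0.04, -2.07]] + [[-0.66, 0.11, 0.72], [-0.23, 0.04, 0.25], [0.71, -0.11, -0.78]] + [[-0.0, 0.02, 0.01],  [-0.01, 0.35, 0.11],  [0.0, -0.03, -0.01]]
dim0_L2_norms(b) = [3.37, 0.45, 3.35]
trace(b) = -5.44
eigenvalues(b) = [-4.38, -1.4, 0.34]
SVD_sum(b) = [[-2.21, -0.10, -2.20], [0.71, 0.03, 0.71], [-2.19, -0.1, -2.18]] + [[-0.76, 0.21, 0.76], [-0.32, 0.09, 0.32], [0.67, -0.19, -0.66]] + [[-0.00, -0.02, 0.00], [0.03, 0.28, -0.05], [0.01, 0.11, -0.02]]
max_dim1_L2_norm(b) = 3.31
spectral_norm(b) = 4.51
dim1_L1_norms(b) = [4.51, 1.8, 4.55]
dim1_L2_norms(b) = [3.31, 1.14, 3.24]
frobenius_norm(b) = 4.77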